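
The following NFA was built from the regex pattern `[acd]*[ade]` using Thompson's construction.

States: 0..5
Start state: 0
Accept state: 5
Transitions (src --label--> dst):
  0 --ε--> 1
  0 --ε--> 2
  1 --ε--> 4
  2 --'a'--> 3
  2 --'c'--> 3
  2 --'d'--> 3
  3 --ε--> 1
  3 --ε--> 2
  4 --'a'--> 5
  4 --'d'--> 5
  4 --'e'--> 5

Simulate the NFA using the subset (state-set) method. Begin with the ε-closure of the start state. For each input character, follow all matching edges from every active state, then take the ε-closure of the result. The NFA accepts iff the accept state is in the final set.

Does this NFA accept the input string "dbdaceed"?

start: ε-closure({0}) = {0,1,2,4}
'd' @ 1: {1,2,3,4,5}  (accept∈set)
'b' @ 2: {}  — state set empty
rest 'daceed' ignored (set empty)
end set {} — state 5 not in

Answer: REJECT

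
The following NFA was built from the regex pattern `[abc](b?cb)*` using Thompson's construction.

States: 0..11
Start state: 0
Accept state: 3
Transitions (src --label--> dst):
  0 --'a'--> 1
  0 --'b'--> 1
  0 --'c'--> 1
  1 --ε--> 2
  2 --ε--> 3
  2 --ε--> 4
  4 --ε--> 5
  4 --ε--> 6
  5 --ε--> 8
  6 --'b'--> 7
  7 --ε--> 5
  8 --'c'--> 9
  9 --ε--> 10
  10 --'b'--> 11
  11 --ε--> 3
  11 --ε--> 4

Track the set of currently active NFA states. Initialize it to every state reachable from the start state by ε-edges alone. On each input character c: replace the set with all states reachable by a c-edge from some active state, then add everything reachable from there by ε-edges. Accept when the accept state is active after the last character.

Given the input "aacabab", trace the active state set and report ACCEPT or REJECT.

initial (ε-close {0}): {0}
'a' @ 1: {1,2,3,4,5,6,8}  ✓accept
'a' @ 2: {}  — state set empty
rest 'cabab' ignored (set empty)
after full input: {}  (accept=3 not in)

Answer: REJECT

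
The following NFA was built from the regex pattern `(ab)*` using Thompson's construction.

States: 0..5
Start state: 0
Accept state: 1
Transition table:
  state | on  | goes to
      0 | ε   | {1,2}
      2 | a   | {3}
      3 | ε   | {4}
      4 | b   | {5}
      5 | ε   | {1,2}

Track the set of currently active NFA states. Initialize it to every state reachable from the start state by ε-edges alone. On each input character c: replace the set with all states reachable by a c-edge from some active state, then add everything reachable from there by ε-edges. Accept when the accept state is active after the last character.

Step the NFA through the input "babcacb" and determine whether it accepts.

initial (ε-close {0}): {0,1,2}
'b' @ 1: {}  — no active states
rest 'abcacb' ignored (set empty)
final: {}; accept 1 not in set

Answer: REJECT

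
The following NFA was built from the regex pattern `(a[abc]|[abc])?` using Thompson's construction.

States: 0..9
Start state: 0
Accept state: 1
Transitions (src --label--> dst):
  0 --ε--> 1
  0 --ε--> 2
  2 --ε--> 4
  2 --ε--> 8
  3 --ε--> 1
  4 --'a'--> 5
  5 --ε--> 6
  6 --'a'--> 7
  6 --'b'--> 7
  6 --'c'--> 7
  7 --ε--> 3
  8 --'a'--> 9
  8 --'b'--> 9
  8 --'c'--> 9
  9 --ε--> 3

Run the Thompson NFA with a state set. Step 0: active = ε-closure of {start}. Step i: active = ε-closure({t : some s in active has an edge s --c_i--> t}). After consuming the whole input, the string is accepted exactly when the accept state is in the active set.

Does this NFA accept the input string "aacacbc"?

Answer: REJECT

Trace:
initial (ε-close {0}): {0,1,2,4,8}
'a' @ 1: {1,3,5,6,9}  ✓accept
'a' @ 2: {1,3,7}  ✓accept
'c' @ 3: {}  — dead — no transitions
rest 'acbc' ignored (set empty)
end set {} — state 1 not in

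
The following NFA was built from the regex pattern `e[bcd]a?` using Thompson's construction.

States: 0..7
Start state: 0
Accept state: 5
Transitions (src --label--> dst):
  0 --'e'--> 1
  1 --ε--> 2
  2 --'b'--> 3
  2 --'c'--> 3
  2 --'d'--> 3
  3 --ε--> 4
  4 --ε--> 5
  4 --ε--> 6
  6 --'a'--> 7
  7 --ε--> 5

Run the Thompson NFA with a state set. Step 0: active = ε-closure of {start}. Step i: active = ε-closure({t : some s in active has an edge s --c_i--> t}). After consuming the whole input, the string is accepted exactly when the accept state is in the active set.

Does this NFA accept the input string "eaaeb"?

Answer: REJECT

Steps:
initial (ε-close {0}): {0}
'e' @ 1: {1,2}
'a' @ 2: {}  — no active states
rest 'aeb' ignored (set empty)
final: {}; accept 5 not in set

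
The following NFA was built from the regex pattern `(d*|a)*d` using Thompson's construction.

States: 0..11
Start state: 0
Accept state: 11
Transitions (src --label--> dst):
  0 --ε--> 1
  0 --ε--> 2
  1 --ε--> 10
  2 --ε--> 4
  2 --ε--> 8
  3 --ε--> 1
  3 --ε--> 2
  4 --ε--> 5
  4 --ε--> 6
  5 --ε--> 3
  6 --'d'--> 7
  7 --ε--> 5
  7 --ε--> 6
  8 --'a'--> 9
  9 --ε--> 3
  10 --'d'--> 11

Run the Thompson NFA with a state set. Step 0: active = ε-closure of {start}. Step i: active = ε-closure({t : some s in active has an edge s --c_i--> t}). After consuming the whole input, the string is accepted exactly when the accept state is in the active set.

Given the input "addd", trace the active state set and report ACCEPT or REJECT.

S₀ = ε-closure({0}) = {0,1,2,3,4,5,6,8,10}
'a' @ 1: {1,2,3,4,5,6,8,9,10}
'd' @ 2: {1,2,3,4,5,6,7,8,10,11}  ✓accept
'd' @ 3: {1,2,3,4,5,6,7,8,10,11}  ✓accept
'd' @ 4: {1,2,3,4,5,6,7,8,10,11}  ✓accept
final: {1,2,3,4,5,6,7,8,10,11}; accept 11 in set

Answer: ACCEPT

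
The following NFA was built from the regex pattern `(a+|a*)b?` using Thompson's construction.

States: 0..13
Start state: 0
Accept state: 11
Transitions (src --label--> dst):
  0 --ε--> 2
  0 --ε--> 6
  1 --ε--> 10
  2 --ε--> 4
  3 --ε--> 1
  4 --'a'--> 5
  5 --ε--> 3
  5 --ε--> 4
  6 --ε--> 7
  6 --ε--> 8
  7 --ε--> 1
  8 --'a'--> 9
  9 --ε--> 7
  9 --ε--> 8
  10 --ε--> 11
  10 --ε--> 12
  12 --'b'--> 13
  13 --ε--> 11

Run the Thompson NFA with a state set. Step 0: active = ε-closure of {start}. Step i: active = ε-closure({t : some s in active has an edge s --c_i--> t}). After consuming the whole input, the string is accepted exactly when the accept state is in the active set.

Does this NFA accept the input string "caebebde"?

start: ε-closure({0}) = {0,1,2,4,6,7,8,10,11,12}
'c' @ 1: {}  — state set empty
rest 'aebebde' ignored (set empty)
end set {} — state 11 not in

Answer: REJECT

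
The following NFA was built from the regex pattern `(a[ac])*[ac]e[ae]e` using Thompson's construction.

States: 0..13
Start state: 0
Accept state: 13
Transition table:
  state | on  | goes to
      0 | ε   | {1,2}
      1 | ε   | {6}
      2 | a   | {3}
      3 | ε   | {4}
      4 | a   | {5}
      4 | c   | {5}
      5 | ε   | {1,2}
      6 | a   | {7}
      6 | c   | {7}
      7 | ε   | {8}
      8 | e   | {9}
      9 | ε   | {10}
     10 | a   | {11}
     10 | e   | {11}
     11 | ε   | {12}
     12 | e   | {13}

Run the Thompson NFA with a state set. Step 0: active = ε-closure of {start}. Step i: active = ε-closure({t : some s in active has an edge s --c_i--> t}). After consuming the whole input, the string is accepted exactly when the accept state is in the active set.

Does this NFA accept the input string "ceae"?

S₀ = ε-closure({0}) = {0,1,2,6}
'c' @ 1: {7,8}
'e' @ 2: {9,10}
'a' @ 3: {11,12}
'e' @ 4: {13}  ✓accept
final: {13}; accept 13 in set

Answer: ACCEPT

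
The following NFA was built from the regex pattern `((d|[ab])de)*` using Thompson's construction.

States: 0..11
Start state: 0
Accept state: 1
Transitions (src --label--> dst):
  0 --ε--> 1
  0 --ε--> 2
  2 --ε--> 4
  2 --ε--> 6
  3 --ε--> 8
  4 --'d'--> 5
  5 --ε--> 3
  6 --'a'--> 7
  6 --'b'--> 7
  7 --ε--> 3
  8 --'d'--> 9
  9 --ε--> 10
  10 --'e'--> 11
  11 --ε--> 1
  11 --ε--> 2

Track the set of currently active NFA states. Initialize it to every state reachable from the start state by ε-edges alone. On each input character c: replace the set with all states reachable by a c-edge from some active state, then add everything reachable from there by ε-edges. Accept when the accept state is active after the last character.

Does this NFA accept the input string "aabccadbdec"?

Answer: REJECT

Steps:
initial (ε-close {0}): {0,1,2,4,6}
'a' @ 1: {3,7,8}
'a' @ 2: {}  — dead — no transitions
rest 'bccadbdec' ignored (set empty)
end set {} — state 1 not in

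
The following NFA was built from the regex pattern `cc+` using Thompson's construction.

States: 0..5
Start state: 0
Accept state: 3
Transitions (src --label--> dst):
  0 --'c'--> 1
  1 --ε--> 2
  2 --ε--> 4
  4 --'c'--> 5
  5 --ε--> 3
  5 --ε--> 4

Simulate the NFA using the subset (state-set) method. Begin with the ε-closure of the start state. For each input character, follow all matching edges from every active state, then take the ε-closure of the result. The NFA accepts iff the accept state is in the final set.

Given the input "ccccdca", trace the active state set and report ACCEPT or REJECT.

start: ε-closure({0}) = {0}
'c' @ 1: {1,2,4}
'c' @ 2: {3,4,5}  (accept∈set)
'c' @ 3: {3,4,5}  (accept∈set)
'c' @ 4: {3,4,5}  (accept∈set)
'd' @ 5: {}  — state set empty
rest 'ca' ignored (set empty)
end set {} — state 3 not in

Answer: REJECT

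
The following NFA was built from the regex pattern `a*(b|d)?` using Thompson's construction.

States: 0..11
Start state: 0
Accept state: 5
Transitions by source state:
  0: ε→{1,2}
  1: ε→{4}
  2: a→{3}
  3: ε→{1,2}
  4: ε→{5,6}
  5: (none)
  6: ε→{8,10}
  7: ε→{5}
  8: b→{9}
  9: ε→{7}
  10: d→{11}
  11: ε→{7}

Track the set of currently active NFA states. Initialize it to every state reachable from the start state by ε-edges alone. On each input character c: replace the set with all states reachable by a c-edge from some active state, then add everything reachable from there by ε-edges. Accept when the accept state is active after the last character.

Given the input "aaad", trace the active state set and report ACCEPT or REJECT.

Answer: ACCEPT

Derivation:
initial (ε-close {0}): {0,1,2,4,5,6,8,10}
'a' @ 1: {1,2,3,4,5,6,8,10}  [accepting]
'a' @ 2: {1,2,3,4,5,6,8,10}  [accepting]
'a' @ 3: {1,2,3,4,5,6,8,10}  [accepting]
'd' @ 4: {5,7,11}  [accepting]
end set {5,7,11} — state 5 in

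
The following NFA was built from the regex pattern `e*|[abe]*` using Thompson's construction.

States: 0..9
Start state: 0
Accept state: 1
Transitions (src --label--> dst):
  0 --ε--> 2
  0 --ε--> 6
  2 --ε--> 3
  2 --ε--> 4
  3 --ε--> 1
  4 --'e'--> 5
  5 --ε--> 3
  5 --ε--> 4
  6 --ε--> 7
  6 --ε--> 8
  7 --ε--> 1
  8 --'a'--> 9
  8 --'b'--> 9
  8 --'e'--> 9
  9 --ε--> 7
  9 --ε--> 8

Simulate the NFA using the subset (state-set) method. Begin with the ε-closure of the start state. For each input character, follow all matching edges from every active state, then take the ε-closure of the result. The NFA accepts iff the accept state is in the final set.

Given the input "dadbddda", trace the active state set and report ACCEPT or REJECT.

Answer: REJECT

Trace:
initial (ε-close {0}): {0,1,2,3,4,6,7,8}
'd' @ 1: {}  — dead — no transitions
rest 'adbddda' ignored (set empty)
final: {}; accept 1 not in set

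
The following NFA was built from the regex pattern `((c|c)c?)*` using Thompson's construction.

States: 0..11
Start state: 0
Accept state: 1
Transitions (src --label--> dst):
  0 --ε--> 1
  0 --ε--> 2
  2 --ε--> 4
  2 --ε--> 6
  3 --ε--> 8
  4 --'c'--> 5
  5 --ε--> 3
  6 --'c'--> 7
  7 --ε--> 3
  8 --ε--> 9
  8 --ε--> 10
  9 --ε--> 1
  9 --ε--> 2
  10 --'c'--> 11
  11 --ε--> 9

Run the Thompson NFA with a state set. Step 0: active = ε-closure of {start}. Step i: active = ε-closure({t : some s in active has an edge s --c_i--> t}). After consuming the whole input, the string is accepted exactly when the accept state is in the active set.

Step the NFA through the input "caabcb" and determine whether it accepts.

Answer: REJECT

Trace:
S₀ = ε-closure({0}) = {0,1,2,4,6}
'c' @ 1: {1,2,3,4,5,6,7,8,9,10}  [accepting]
'a' @ 2: {}  — no active states
rest 'abcb' ignored (set empty)
end set {} — state 1 not in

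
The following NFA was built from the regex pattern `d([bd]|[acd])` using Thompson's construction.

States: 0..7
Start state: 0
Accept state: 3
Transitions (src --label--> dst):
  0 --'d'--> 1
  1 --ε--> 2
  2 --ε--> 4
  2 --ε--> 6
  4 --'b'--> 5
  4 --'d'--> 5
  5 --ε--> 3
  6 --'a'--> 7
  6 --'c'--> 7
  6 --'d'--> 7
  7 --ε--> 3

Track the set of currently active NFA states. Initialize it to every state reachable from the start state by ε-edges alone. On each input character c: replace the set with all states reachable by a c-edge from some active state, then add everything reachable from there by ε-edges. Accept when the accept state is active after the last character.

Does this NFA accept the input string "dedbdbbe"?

Answer: REJECT

Steps:
initial (ε-close {0}): {0}
'd' @ 1: {1,2,4,6}
'e' @ 2: {}  — dead — no transitions
rest 'dbdbbe' ignored (set empty)
after full input: {}  (accept=3 not in)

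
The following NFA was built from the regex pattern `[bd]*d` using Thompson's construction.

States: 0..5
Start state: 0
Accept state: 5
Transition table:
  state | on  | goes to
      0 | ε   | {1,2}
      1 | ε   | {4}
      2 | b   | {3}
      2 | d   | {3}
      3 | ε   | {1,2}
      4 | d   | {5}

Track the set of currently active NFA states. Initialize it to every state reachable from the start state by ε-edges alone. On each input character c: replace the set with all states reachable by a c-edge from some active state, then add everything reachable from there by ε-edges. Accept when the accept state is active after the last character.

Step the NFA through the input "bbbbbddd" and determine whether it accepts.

Answer: ACCEPT

Derivation:
start: ε-closure({0}) = {0,1,2,4}
'b' @ 1: {1,2,3,4}
'b' @ 2: {1,2,3,4}
'b' @ 3: {1,2,3,4}
'b' @ 4: {1,2,3,4}
'b' @ 5: {1,2,3,4}
'd' @ 6: {1,2,3,4,5}  (accept∈set)
'd' @ 7: {1,2,3,4,5}  (accept∈set)
'd' @ 8: {1,2,3,4,5}  (accept∈set)
after full input: {1,2,3,4,5}  (accept=5 in)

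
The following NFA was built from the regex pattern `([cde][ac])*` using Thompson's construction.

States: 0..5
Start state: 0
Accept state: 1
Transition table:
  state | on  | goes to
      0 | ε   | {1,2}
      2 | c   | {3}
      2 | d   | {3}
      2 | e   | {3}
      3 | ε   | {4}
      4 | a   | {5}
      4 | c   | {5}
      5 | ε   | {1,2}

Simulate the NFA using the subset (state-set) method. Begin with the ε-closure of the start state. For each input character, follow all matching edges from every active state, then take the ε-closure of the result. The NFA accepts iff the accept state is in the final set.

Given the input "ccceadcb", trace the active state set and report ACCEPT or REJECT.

Answer: REJECT

Trace:
S₀ = ε-closure({0}) = {0,1,2}
'c' @ 1: {3,4}
'c' @ 2: {1,2,5}  ✓accept
'c' @ 3: {3,4}
'e' @ 4: {}  — state set empty
rest 'adcb' ignored (set empty)
end set {} — state 1 not in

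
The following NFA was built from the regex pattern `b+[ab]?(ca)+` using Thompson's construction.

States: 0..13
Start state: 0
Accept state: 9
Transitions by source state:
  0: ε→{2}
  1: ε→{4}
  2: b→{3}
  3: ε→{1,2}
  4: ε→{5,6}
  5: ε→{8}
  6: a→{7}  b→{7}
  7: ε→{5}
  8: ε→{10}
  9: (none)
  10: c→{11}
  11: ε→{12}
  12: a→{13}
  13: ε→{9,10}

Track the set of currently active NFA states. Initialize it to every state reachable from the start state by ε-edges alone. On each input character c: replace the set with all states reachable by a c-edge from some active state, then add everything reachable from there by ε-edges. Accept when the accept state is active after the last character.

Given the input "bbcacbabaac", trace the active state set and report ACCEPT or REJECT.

Answer: REJECT

Steps:
initial (ε-close {0}): {0,2}
'b' @ 1: {1,2,3,4,5,6,8,10}
'b' @ 2: {1,2,3,4,5,6,7,8,10}
'c' @ 3: {11,12}
'a' @ 4: {9,10,13}  (accept∈set)
'c' @ 5: {11,12}
'b' @ 6: {}  — dead — no transitions
rest 'abaac' ignored (set empty)
after full input: {}  (accept=9 not in)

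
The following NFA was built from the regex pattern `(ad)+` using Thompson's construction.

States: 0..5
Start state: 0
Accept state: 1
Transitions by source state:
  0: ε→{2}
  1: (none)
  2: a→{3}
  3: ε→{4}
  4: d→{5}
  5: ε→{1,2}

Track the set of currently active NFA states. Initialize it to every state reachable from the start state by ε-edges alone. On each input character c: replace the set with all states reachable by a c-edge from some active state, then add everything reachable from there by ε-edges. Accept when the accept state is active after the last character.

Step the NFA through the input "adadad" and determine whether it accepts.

initial (ε-close {0}): {0,2}
'a' @ 1: {3,4}
'd' @ 2: {1,2,5}  ✓accept
'a' @ 3: {3,4}
'd' @ 4: {1,2,5}  ✓accept
'a' @ 5: {3,4}
'd' @ 6: {1,2,5}  ✓accept
end set {1,2,5} — state 1 in

Answer: ACCEPT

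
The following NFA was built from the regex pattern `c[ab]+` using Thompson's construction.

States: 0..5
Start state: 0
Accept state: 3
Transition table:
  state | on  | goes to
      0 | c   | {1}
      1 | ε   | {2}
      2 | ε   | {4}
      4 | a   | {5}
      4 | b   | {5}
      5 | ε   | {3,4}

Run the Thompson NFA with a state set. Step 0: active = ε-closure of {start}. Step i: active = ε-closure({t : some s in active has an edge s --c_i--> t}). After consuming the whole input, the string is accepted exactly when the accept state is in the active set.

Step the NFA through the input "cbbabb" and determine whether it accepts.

Answer: ACCEPT

Derivation:
start: ε-closure({0}) = {0}
'c' @ 1: {1,2,4}
'b' @ 2: {3,4,5}  (accept∈set)
'b' @ 3: {3,4,5}  (accept∈set)
'a' @ 4: {3,4,5}  (accept∈set)
'b' @ 5: {3,4,5}  (accept∈set)
'b' @ 6: {3,4,5}  (accept∈set)
after full input: {3,4,5}  (accept=3 in)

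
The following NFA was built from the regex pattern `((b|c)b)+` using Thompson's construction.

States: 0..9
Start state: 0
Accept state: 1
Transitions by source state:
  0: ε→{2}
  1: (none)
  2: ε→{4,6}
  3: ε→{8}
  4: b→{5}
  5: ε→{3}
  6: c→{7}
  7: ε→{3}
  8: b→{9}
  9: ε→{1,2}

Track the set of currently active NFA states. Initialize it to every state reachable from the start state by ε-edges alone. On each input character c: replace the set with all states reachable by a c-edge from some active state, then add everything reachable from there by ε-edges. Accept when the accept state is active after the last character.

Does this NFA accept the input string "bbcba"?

initial (ε-close {0}): {0,2,4,6}
'b' @ 1: {3,5,8}
'b' @ 2: {1,2,4,6,9}  (accept∈set)
'c' @ 3: {3,7,8}
'b' @ 4: {1,2,4,6,9}  (accept∈set)
'a' @ 5: {}  — dead — no transitions
end set {} — state 1 not in

Answer: REJECT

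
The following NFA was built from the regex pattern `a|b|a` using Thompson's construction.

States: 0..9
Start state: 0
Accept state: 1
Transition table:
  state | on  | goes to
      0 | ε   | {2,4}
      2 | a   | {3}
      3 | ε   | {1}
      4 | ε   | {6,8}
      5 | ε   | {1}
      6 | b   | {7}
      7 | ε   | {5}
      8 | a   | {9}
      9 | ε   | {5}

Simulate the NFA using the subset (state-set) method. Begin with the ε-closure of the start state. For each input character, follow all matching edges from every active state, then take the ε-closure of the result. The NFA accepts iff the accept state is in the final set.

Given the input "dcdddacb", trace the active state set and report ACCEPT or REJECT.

start: ε-closure({0}) = {0,2,4,6,8}
'd' @ 1: {}  — dead — no transitions
rest 'cdddacb' ignored (set empty)
end set {} — state 1 not in

Answer: REJECT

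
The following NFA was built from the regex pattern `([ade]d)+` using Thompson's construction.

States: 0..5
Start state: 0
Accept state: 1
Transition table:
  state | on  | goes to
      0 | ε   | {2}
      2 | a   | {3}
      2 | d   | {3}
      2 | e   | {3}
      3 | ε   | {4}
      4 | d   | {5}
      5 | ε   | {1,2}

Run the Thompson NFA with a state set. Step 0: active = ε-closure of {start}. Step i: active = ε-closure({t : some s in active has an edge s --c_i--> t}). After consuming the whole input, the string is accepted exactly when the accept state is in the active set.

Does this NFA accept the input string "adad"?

Answer: ACCEPT

Derivation:
S₀ = ε-closure({0}) = {0,2}
'a' @ 1: {3,4}
'd' @ 2: {1,2,5}  [accepting]
'a' @ 3: {3,4}
'd' @ 4: {1,2,5}  [accepting]
after full input: {1,2,5}  (accept=1 in)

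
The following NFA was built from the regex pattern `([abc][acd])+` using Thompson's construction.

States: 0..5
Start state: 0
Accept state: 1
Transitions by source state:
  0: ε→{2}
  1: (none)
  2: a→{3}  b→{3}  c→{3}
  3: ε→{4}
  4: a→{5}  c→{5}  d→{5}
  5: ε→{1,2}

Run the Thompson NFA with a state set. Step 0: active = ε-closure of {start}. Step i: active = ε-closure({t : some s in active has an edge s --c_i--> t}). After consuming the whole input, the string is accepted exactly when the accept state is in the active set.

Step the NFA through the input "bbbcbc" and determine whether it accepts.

Answer: REJECT

Steps:
initial (ε-close {0}): {0,2}
'b' @ 1: {3,4}
'b' @ 2: {}  — dead — no transitions
rest 'bcbc' ignored (set empty)
final: {}; accept 1 not in set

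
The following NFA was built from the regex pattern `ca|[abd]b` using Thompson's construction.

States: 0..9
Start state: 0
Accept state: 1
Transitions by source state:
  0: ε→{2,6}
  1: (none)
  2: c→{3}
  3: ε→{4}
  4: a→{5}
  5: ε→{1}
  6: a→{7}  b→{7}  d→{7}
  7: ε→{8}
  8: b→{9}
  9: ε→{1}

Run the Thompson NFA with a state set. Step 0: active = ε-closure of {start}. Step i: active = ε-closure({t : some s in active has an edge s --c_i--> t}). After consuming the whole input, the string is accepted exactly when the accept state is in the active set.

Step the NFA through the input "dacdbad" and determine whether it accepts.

S₀ = ε-closure({0}) = {0,2,6}
'd' @ 1: {7,8}
'a' @ 2: {}  — state set empty
rest 'cdbad' ignored (set empty)
after full input: {}  (accept=1 not in)

Answer: REJECT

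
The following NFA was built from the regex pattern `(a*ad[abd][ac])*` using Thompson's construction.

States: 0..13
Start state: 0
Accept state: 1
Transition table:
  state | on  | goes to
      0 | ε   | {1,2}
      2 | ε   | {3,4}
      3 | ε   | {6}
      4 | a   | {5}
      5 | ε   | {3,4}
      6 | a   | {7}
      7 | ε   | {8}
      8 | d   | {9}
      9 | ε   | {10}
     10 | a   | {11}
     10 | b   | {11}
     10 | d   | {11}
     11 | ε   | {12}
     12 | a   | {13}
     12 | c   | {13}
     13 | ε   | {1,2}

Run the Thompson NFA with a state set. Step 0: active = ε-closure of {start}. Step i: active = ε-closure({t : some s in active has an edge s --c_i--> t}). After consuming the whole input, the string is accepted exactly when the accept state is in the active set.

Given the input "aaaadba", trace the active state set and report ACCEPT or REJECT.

Answer: ACCEPT

Derivation:
initial (ε-close {0}): {0,1,2,3,4,6}
'a' @ 1: {3,4,5,6,7,8}
'a' @ 2: {3,4,5,6,7,8}
'a' @ 3: {3,4,5,6,7,8}
'a' @ 4: {3,4,5,6,7,8}
'd' @ 5: {9,10}
'b' @ 6: {11,12}
'a' @ 7: {1,2,3,4,6,13}  ✓accept
after full input: {1,2,3,4,6,13}  (accept=1 in)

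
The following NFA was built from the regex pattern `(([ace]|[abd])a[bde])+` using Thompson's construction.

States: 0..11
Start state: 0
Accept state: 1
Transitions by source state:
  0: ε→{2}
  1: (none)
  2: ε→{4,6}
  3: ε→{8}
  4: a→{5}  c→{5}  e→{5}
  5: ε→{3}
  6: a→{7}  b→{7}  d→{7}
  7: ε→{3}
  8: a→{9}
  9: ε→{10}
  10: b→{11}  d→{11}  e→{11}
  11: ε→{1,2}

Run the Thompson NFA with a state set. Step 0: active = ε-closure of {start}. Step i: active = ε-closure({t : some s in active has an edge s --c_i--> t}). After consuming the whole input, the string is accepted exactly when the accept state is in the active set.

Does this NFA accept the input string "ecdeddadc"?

start: ε-closure({0}) = {0,2,4,6}
'e' @ 1: {3,5,8}
'c' @ 2: {}  — state set empty
rest 'deddadc' ignored (set empty)
after full input: {}  (accept=1 not in)

Answer: REJECT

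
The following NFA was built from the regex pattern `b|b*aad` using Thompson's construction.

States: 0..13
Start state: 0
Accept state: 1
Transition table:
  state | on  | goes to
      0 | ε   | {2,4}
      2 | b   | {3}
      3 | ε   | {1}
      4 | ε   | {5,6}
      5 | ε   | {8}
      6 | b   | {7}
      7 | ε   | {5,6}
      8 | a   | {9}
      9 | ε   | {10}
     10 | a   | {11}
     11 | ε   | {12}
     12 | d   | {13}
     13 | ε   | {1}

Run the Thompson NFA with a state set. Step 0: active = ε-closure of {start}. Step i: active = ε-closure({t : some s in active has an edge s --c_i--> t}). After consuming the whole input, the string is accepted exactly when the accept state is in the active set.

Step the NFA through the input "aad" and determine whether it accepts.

Answer: ACCEPT

Trace:
start: ε-closure({0}) = {0,2,4,5,6,8}
'a' @ 1: {9,10}
'a' @ 2: {11,12}
'd' @ 3: {1,13}  ✓accept
after full input: {1,13}  (accept=1 in)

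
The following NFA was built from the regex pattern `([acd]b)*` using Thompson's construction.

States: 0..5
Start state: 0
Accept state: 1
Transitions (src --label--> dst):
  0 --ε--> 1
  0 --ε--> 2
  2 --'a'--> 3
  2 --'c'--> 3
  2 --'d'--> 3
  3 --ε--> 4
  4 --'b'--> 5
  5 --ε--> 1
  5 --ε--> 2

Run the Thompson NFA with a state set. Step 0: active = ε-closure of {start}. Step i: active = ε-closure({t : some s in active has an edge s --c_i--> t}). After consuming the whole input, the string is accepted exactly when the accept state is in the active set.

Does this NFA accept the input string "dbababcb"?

Answer: ACCEPT

Trace:
initial (ε-close {0}): {0,1,2}
'd' @ 1: {3,4}
'b' @ 2: {1,2,5}  (accept∈set)
'a' @ 3: {3,4}
'b' @ 4: {1,2,5}  (accept∈set)
'a' @ 5: {3,4}
'b' @ 6: {1,2,5}  (accept∈set)
'c' @ 7: {3,4}
'b' @ 8: {1,2,5}  (accept∈set)
final: {1,2,5}; accept 1 in set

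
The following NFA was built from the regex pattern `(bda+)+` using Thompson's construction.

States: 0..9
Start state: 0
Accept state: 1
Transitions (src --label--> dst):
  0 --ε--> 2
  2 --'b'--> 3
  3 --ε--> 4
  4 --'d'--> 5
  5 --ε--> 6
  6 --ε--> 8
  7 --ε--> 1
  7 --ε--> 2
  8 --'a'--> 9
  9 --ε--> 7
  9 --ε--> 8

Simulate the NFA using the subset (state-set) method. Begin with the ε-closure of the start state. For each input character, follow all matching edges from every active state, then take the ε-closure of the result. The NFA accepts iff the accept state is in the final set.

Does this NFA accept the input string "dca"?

Answer: REJECT

Steps:
start: ε-closure({0}) = {0,2}
'd' @ 1: {}  — no active states
rest 'ca' ignored (set empty)
after full input: {}  (accept=1 not in)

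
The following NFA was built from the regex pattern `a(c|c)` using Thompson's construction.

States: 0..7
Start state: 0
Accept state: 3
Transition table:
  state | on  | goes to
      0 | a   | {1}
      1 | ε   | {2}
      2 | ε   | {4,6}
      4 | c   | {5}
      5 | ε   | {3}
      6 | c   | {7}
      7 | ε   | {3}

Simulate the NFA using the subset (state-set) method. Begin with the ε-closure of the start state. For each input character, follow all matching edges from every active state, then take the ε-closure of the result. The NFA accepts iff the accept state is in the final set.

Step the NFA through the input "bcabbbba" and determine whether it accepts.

Answer: REJECT

Steps:
start: ε-closure({0}) = {0}
'b' @ 1: {}  — state set empty
rest 'cabbbba' ignored (set empty)
final: {}; accept 3 not in set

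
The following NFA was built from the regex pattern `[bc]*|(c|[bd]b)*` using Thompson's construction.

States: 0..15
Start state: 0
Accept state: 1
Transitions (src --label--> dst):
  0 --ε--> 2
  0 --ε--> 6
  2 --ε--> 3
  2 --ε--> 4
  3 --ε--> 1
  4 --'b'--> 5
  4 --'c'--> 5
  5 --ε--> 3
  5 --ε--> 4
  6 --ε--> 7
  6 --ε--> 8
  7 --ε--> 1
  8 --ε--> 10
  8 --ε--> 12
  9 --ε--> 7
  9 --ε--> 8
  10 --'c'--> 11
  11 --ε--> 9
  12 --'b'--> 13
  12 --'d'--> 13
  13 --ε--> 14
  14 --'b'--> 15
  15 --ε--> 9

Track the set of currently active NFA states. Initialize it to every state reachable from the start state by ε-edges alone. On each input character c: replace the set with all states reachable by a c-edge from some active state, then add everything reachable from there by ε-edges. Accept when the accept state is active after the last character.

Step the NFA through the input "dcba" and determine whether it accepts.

initial (ε-close {0}): {0,1,2,3,4,6,7,8,10,12}
'd' @ 1: {13,14}
'c' @ 2: {}  — no active states
rest 'ba' ignored (set empty)
after full input: {}  (accept=1 not in)

Answer: REJECT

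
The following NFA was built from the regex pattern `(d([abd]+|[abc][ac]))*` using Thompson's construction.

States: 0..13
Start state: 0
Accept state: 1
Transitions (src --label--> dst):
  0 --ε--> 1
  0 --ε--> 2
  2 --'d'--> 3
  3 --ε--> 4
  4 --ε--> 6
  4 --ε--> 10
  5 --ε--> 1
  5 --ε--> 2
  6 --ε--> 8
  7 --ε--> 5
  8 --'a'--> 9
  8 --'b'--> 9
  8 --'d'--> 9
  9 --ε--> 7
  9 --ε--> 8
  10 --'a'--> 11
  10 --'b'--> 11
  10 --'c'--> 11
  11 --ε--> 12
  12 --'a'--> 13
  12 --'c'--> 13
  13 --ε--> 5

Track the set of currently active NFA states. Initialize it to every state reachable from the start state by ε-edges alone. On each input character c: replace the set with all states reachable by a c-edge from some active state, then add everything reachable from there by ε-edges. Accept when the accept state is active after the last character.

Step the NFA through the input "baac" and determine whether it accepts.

S₀ = ε-closure({0}) = {0,1,2}
'b' @ 1: {}  — no active states
rest 'aac' ignored (set empty)
end set {} — state 1 not in

Answer: REJECT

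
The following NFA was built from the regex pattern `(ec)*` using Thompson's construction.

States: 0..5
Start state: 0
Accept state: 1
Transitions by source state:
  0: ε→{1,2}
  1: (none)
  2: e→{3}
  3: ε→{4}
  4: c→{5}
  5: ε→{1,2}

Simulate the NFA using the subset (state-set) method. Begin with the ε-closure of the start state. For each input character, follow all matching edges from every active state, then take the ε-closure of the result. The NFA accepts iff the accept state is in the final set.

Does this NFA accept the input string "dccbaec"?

Answer: REJECT

Steps:
initial (ε-close {0}): {0,1,2}
'd' @ 1: {}  — state set empty
rest 'ccbaec' ignored (set empty)
final: {}; accept 1 not in set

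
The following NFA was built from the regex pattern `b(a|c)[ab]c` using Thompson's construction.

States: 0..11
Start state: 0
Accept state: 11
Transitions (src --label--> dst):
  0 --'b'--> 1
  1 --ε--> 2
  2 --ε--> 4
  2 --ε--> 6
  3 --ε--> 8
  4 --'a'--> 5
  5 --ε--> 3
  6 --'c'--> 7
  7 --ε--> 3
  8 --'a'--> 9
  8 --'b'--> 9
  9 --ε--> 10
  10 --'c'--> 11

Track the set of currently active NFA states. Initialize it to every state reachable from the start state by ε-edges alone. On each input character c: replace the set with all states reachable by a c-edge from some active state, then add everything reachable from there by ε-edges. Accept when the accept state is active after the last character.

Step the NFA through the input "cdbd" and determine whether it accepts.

initial (ε-close {0}): {0}
'c' @ 1: {}  — dead — no transitions
rest 'dbd' ignored (set empty)
after full input: {}  (accept=11 not in)

Answer: REJECT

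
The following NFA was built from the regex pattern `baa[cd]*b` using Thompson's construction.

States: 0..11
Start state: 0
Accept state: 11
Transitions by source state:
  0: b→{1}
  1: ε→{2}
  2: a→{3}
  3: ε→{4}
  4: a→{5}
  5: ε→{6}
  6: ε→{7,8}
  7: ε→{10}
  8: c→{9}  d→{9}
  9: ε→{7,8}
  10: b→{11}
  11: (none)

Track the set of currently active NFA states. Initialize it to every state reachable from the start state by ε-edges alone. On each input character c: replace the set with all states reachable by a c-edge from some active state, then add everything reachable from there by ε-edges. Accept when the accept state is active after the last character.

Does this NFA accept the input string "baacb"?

Answer: ACCEPT

Derivation:
start: ε-closure({0}) = {0}
'b' @ 1: {1,2}
'a' @ 2: {3,4}
'a' @ 3: {5,6,7,8,10}
'c' @ 4: {7,8,9,10}
'b' @ 5: {11}  ✓accept
after full input: {11}  (accept=11 in)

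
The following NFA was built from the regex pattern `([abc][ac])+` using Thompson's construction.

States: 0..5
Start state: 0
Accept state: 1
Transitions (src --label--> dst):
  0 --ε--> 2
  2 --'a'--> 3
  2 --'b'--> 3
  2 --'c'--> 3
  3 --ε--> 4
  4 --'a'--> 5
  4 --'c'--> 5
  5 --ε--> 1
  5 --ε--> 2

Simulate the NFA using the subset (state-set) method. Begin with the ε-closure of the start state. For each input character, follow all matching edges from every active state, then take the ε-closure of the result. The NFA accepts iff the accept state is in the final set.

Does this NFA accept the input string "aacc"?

Answer: ACCEPT

Steps:
S₀ = ε-closure({0}) = {0,2}
'a' @ 1: {3,4}
'a' @ 2: {1,2,5}  ✓accept
'c' @ 3: {3,4}
'c' @ 4: {1,2,5}  ✓accept
end set {1,2,5} — state 1 in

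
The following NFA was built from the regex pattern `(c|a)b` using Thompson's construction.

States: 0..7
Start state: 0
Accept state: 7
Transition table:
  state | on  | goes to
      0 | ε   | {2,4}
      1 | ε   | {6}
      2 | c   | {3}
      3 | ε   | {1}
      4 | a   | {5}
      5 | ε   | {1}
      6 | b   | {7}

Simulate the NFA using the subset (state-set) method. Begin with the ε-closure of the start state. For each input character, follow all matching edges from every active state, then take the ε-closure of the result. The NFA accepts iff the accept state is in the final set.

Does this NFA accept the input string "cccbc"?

initial (ε-close {0}): {0,2,4}
'c' @ 1: {1,3,6}
'c' @ 2: {}  — dead — no transitions
rest 'cbc' ignored (set empty)
after full input: {}  (accept=7 not in)

Answer: REJECT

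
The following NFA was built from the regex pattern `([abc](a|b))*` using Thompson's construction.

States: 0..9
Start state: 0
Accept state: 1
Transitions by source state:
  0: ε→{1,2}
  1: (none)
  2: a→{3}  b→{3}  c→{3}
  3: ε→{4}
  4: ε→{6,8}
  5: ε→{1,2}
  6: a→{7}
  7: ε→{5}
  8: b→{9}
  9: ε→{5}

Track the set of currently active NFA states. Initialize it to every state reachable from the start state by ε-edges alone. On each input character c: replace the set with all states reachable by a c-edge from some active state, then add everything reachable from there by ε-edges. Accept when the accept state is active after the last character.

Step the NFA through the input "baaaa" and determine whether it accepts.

initial (ε-close {0}): {0,1,2}
'b' @ 1: {3,4,6,8}
'a' @ 2: {1,2,5,7}  [accepting]
'a' @ 3: {3,4,6,8}
'a' @ 4: {1,2,5,7}  [accepting]
'a' @ 5: {3,4,6,8}
after full input: {3,4,6,8}  (accept=1 not in)

Answer: REJECT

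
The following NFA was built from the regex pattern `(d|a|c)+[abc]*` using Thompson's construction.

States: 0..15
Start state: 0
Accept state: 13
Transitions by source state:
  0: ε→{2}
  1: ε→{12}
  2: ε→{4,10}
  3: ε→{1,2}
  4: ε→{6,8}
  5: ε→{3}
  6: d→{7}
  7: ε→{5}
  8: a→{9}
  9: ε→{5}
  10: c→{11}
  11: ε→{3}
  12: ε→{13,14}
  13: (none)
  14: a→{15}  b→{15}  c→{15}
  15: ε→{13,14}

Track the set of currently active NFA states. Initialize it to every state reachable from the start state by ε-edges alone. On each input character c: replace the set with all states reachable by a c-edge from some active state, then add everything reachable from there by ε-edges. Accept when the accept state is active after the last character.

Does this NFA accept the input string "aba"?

Answer: ACCEPT

Derivation:
S₀ = ε-closure({0}) = {0,2,4,6,8,10}
'a' @ 1: {1,2,3,4,5,6,8,9,10,12,13,14}  [accepting]
'b' @ 2: {13,14,15}  [accepting]
'a' @ 3: {13,14,15}  [accepting]
final: {13,14,15}; accept 13 in set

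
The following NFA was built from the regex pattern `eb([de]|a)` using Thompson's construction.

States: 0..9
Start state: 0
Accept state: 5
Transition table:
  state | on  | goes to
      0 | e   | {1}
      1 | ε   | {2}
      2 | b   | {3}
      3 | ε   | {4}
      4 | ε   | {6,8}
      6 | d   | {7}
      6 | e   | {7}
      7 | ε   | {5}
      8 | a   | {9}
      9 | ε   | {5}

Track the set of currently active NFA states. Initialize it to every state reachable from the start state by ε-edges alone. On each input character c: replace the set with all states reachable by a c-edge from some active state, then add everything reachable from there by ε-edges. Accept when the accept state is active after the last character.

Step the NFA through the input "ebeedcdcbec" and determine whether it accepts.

Answer: REJECT

Steps:
S₀ = ε-closure({0}) = {0}
'e' @ 1: {1,2}
'b' @ 2: {3,4,6,8}
'e' @ 3: {5,7}  ✓accept
'e' @ 4: {}  — dead — no transitions
rest 'dcdcbec' ignored (set empty)
final: {}; accept 5 not in set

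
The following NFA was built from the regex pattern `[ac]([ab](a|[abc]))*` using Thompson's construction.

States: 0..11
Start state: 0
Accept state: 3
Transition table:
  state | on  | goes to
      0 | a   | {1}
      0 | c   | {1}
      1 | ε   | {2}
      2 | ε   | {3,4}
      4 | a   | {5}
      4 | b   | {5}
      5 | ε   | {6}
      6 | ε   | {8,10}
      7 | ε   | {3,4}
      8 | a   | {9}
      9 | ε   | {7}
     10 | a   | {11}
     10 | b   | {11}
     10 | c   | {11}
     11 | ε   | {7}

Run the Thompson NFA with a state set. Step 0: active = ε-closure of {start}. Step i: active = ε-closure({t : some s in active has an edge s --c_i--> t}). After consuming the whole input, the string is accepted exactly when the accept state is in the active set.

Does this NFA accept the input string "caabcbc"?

Answer: ACCEPT

Derivation:
start: ε-closure({0}) = {0}
'c' @ 1: {1,2,3,4}  (accept∈set)
'a' @ 2: {5,6,8,10}
'a' @ 3: {3,4,7,9,11}  (accept∈set)
'b' @ 4: {5,6,8,10}
'c' @ 5: {3,4,7,11}  (accept∈set)
'b' @ 6: {5,6,8,10}
'c' @ 7: {3,4,7,11}  (accept∈set)
after full input: {3,4,7,11}  (accept=3 in)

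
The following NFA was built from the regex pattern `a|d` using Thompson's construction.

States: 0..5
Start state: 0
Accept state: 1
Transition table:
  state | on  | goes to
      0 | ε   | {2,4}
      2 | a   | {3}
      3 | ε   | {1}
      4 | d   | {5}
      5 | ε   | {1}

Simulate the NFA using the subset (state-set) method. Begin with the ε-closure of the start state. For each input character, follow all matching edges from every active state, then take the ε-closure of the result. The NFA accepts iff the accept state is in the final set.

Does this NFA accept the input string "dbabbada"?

S₀ = ε-closure({0}) = {0,2,4}
'd' @ 1: {1,5}  [accepting]
'b' @ 2: {}  — no active states
rest 'abbada' ignored (set empty)
final: {}; accept 1 not in set

Answer: REJECT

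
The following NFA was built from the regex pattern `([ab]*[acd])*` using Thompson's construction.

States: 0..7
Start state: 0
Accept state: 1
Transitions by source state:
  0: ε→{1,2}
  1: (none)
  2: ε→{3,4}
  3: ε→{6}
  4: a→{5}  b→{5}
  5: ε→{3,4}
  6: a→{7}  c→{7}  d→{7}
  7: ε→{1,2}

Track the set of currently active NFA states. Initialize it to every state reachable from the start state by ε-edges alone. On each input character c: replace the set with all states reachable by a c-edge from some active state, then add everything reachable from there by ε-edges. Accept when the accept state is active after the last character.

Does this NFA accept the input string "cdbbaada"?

Answer: ACCEPT

Derivation:
initial (ε-close {0}): {0,1,2,3,4,6}
'c' @ 1: {1,2,3,4,6,7}  ✓accept
'd' @ 2: {1,2,3,4,6,7}  ✓accept
'b' @ 3: {3,4,5,6}
'b' @ 4: {3,4,5,6}
'a' @ 5: {1,2,3,4,5,6,7}  ✓accept
'a' @ 6: {1,2,3,4,5,6,7}  ✓accept
'd' @ 7: {1,2,3,4,6,7}  ✓accept
'a' @ 8: {1,2,3,4,5,6,7}  ✓accept
end set {1,2,3,4,5,6,7} — state 1 in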